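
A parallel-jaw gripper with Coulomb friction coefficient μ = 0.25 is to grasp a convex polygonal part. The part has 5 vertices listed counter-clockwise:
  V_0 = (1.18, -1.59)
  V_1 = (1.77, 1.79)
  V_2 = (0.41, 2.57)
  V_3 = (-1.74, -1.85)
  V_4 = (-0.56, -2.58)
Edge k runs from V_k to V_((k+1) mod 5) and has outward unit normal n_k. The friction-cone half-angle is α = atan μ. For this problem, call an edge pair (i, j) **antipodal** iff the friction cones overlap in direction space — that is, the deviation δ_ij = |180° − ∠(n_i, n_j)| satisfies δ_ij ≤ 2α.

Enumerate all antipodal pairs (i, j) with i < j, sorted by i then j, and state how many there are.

count = 2; pairs: (0,2), (1,3)

α = atan 0.25 = 14.04°;  2α = 28.07°
n_0 = (+0.9851, -0.1720)
n_1 = (+0.4975, +0.8675)
n_2 = (-0.8993, +0.4374)
n_3 = (-0.5261, -0.8504)
n_4 = (+0.4945, -0.8692)
  (0,1): δ = 109.93°  ·
  (0,2): δ = 16.04°  ✓
  (0,3): δ = 68.16°  ·
  (0,4): δ = 129.54°  ·
  (1,2): δ = 86.10°  ·
  (1,3): δ = 1.91°  ✓
  (1,4): δ = 59.47°  ·
  (2,3): δ = 95.80°  ·
  (2,4): δ = 34.42°  ·
  (3,4): δ = 118.62°  ·
antipodal pairs: 2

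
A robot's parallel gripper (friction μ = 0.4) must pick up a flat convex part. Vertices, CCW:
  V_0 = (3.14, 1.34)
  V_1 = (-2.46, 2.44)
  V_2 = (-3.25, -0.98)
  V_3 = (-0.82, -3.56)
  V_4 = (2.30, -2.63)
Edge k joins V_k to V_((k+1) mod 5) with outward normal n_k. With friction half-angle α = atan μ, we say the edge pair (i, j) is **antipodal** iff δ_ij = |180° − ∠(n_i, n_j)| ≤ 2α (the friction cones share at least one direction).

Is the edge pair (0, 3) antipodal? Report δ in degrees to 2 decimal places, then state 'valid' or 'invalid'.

α = atan 0.4 = 21.80°;  2α = 43.60°
edge 0: e_0 = (-5.60, +1.10);  n_0 = (+0.1927, +0.9812)
edge 3: e_3 = (+3.12, +0.93);  n_3 = (+0.2857, -0.9583)
∠(n_0, n_3) = 152.29°
δ = |180° − 152.29°| = 27.71°
27.71° ≤ 2α = 43.60°  →  valid

δ = 27.71°, valid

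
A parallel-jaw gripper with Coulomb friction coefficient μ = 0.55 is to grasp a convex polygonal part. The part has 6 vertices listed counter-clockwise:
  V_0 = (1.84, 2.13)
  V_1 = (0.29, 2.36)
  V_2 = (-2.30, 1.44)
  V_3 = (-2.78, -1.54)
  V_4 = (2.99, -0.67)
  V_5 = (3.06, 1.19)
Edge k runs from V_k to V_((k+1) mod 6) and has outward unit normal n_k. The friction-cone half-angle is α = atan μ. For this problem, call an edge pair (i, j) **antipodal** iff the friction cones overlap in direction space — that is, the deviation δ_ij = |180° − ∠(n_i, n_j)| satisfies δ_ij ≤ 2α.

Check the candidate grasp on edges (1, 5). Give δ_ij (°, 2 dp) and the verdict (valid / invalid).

δ = 122.83°, invalid

α = atan 0.55 = 28.81°;  2α = 57.62°
edge 1: e_1 = (-2.59, -0.92);  n_1 = (-0.3347, +0.9423)
edge 5: e_5 = (-1.22, +0.94);  n_5 = (+0.6103, +0.7921)
∠(n_1, n_5) = 57.17°
δ = |180° − 57.17°| = 122.83°
122.83° > 2α = 57.62°  →  invalid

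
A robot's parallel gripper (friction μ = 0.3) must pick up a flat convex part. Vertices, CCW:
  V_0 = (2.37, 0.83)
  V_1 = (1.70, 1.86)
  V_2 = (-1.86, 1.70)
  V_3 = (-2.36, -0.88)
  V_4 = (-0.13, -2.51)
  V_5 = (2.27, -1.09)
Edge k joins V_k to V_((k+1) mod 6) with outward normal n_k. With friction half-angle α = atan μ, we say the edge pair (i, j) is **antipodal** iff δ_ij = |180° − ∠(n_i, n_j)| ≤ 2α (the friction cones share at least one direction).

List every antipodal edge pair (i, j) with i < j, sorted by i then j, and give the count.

count = 3; pairs: (0,3), (1,4), (2,5)

α = atan 0.3 = 16.70°;  2α = 33.40°
n_0 = (+0.8383, +0.5453)
n_1 = (-0.0449, +0.9990)
n_2 = (-0.9817, +0.1903)
n_3 = (-0.5901, -0.8073)
n_4 = (+0.5092, -0.8606)
n_5 = (+0.9986, -0.0520)
  (0,1): δ = 120.47°  ·
  (0,2): δ = 44.01°  ·
  (0,3): δ = 20.79°  ✓
  (0,4): δ = 87.57°  ·
  (0,5): δ = 143.98°  ·
  (1,2): δ = 103.54°  ·
  (1,3): δ = 38.74°  ·
  (1,4): δ = 28.04°  ✓
  (1,5): δ = 84.45°  ·
  (2,3): δ = 115.20°  ·
  (2,4): δ = 48.42°  ·
  (2,5): δ = 7.99°  ✓
  (3,4): δ = 113.22°  ·
  (3,5): δ = 56.82°  ·
  (4,5): δ = 123.59°  ·
antipodal pairs: 3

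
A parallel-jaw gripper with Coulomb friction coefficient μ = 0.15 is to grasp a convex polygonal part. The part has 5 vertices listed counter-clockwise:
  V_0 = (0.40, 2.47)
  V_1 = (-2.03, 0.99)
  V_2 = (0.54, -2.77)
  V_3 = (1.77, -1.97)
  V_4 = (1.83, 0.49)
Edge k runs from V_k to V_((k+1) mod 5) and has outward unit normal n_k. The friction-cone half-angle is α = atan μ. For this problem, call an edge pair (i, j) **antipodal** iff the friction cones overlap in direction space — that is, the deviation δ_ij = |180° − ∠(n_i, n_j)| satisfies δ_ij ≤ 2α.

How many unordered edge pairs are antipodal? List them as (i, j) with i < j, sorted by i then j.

count = 2; pairs: (0,2), (1,4)

α = atan 0.15 = 8.53°;  2α = 17.06°
n_0 = (-0.5202, +0.8541)
n_1 = (-0.8256, -0.5643)
n_2 = (+0.5452, -0.8383)
n_3 = (+0.9997, -0.0244)
n_4 = (+0.8107, +0.5855)
  (0,1): δ = 86.99°  ·
  (0,2): δ = 1.70°  ✓
  (0,3): δ = 57.26°  ·
  (0,4): δ = 94.49°  ·
  (1,2): δ = 91.31°  ·
  (1,3): δ = 35.75°  ·
  (1,4): δ = 1.48°  ✓
  (2,3): δ = 124.44°  ·
  (2,4): δ = 87.20°  ·
  (3,4): δ = 142.77°  ·
antipodal pairs: 2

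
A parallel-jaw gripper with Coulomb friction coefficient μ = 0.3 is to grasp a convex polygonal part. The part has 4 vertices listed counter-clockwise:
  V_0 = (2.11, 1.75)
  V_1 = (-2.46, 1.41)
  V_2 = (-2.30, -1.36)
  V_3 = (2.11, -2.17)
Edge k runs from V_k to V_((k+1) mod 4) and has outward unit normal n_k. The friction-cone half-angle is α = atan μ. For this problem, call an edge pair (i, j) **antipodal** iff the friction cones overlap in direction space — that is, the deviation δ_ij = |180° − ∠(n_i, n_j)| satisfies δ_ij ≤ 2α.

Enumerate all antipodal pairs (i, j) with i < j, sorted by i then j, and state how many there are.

α = atan 0.3 = 16.70°;  2α = 33.40°
n_0 = (-0.0742, +0.9972)
n_1 = (-0.9983, -0.0577)
n_2 = (-0.1807, -0.9835)
n_3 = (+1.0000, -0.0000)
  (0,1): δ = 90.95°  ·
  (0,2): δ = 14.66°  ✓
  (0,3): δ = 85.75°  ·
  (1,2): δ = 103.71°  ·
  (1,3): δ = 3.31°  ✓
  (2,3): δ = 79.59°  ·
antipodal pairs: 2

count = 2; pairs: (0,2), (1,3)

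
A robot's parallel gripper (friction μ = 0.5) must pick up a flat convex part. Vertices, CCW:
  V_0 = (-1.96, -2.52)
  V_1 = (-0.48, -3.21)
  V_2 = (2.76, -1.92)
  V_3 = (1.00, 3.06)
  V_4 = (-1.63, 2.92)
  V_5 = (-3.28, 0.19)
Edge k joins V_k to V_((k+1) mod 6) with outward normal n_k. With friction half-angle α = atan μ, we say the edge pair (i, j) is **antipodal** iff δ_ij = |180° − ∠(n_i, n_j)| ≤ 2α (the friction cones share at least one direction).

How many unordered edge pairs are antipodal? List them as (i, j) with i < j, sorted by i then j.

count = 6; pairs: (0,2), (0,3), (1,3), (1,4), (2,4), (2,5)

α = atan 0.5 = 26.57°;  2α = 53.13°
n_0 = (-0.4226, -0.9063)
n_1 = (+0.3699, -0.9291)
n_2 = (+0.9429, +0.3332)
n_3 = (-0.0532, +0.9986)
n_4 = (-0.8558, +0.5173)
n_5 = (-0.8990, -0.4379)
  (0,1): δ = 133.29°  ·
  (0,2): δ = 45.54°  ✓
  (0,3): δ = 28.04°  ✓
  (0,4): δ = 83.85°  ·
  (0,5): δ = 140.97°  ·
  (1,2): δ = 92.25°  ·
  (1,3): δ = 18.66°  ✓
  (1,4): δ = 37.14°  ✓
  (1,5): δ = 94.26°  ·
  (2,3): δ = 106.42°  ·
  (2,4): δ = 50.61°  ✓
  (2,5): δ = 6.51°  ✓
  (3,4): δ = 124.20°  ·
  (3,5): δ = 67.08°  ·
  (4,5): δ = 122.88°  ·
antipodal pairs: 6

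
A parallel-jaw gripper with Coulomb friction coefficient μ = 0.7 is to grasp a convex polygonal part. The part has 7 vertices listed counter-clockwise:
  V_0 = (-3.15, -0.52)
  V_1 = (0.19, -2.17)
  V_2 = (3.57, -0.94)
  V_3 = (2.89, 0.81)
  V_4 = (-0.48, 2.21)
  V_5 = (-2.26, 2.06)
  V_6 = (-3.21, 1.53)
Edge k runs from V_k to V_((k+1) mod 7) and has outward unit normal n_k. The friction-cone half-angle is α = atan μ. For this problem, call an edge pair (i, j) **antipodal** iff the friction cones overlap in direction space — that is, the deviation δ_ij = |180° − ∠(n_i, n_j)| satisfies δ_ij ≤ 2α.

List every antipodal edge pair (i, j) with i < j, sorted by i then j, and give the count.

count = 9; pairs: (0,2), (0,3), (0,4), (0,5), (1,3), (1,4), (1,5), (2,6), (3,6)

α = atan 0.7 = 34.99°;  2α = 69.98°
n_0 = (-0.4429, -0.8966)
n_1 = (+0.3420, -0.9397)
n_2 = (+0.9321, +0.3622)
n_3 = (+0.3836, +0.9235)
n_4 = (-0.0840, +0.9965)
n_5 = (-0.4872, +0.8733)
n_6 = (-0.9996, -0.0293)
  (0,1): δ = 133.71°  ·
  (0,2): δ = 42.48°  ✓
  (0,3): δ = 3.73°  ✓
  (0,4): δ = 31.11°  ✓
  (0,5): δ = 55.45°  ✓
  (0,6): δ = 117.97°  ·
  (1,2): δ = 88.76°  ·
  (1,3): δ = 42.56°  ✓
  (1,4): δ = 15.18°  ✓
  (1,5): δ = 9.16°  ✓
  (1,6): δ = 71.68°  ·
  (2,3): δ = 133.79°  ·
  (2,4): δ = 106.42°  ·
  (2,5): δ = 82.08°  ·
  (2,6): δ = 19.56°  ✓
  (3,4): δ = 152.62°  ·
  (3,5): δ = 128.28°  ·
  (3,6): δ = 65.76°  ✓
  (4,5): δ = 155.66°  ·
  (4,6): δ = 93.14°  ·
  (5,6): δ = 117.48°  ·
antipodal pairs: 9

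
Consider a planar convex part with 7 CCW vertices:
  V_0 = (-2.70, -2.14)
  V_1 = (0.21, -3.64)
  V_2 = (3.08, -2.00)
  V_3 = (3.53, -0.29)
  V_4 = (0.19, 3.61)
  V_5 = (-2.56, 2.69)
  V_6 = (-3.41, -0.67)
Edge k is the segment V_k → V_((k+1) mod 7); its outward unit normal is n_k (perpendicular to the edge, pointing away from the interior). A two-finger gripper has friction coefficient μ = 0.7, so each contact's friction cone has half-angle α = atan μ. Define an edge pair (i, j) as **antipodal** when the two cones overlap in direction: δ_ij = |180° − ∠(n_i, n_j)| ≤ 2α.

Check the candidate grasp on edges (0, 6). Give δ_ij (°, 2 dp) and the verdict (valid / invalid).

δ = 143.05°, invalid

α = atan 0.7 = 34.99°;  2α = 69.98°
edge 0: e_0 = (+2.91, -1.50);  n_0 = (-0.4582, -0.8889)
edge 6: e_6 = (+0.71, -1.47);  n_6 = (-0.9005, -0.4349)
∠(n_0, n_6) = 36.95°
δ = |180° − 36.95°| = 143.05°
143.05° > 2α = 69.98°  →  invalid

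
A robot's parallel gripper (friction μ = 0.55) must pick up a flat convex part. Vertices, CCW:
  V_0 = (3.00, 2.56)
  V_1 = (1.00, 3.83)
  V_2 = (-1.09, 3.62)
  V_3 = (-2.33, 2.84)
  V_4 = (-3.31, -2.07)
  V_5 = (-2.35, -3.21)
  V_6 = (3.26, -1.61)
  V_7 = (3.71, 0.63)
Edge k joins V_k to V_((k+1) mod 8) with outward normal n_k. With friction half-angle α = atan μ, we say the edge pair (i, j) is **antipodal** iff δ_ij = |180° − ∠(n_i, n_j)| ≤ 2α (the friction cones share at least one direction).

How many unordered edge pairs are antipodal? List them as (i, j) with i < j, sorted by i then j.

α = atan 0.55 = 28.81°;  2α = 57.62°
n_0 = (+0.5361, +0.8442)
n_1 = (-0.1000, +0.9950)
n_2 = (-0.5325, +0.8465)
n_3 = (-0.9807, +0.1957)
n_4 = (-0.7649, -0.6441)
n_5 = (+0.2743, -0.9617)
n_6 = (+0.9804, -0.1970)
n_7 = (+0.9385, +0.3453)
  (0,1): δ = 141.85°  ·
  (0,2): δ = 115.41°  ·
  (0,3): δ = 68.87°  ·
  (0,4): δ = 17.48°  ✓
  (0,5): δ = 48.33°  ✓
  (0,6): δ = 111.06°  ·
  (0,7): δ = 142.61°  ·
  (1,2): δ = 153.57°  ·
  (1,3): δ = 107.03°  ·
  (1,4): δ = 55.64°  ✓
  (1,5): δ = 10.18°  ✓
  (1,6): δ = 72.90°  ·
  (1,7): δ = 104.46°  ·
  (2,3): δ = 133.46°  ·
  (2,4): δ = 82.07°  ·
  (2,5): δ = 16.25°  ✓
  (2,6): δ = 46.47°  ✓
  (2,7): δ = 78.03°  ·
  (3,4): δ = 128.61°  ·
  (3,5): δ = 62.79°  ·
  (3,6): δ = 0.07°  ✓
  (3,7): δ = 31.48°  ✓
  (4,5): δ = 114.18°  ·
  (4,6): δ = 51.46°  ✓
  (4,7): δ = 19.90°  ✓
  (5,6): δ = 117.28°  ·
  (5,7): δ = 85.72°  ·
  (6,7): δ = 148.44°  ·
antipodal pairs: 10

count = 10; pairs: (0,4), (0,5), (1,4), (1,5), (2,5), (2,6), (3,6), (3,7), (4,6), (4,7)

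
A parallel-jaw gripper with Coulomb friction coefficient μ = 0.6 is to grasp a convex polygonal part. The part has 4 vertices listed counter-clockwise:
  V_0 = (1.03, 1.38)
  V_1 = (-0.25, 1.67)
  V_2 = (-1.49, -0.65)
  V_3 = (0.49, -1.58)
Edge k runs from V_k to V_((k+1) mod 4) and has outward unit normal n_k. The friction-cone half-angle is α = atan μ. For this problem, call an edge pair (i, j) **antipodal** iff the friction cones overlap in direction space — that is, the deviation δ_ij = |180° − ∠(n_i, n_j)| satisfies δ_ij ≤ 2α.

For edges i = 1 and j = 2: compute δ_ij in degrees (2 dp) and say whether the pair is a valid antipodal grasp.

δ = 87.04°, invalid

α = atan 0.6 = 30.96°;  2α = 61.93°
edge 1: e_1 = (-1.24, -2.32);  n_1 = (-0.8819, +0.4714)
edge 2: e_2 = (+1.98, -0.93);  n_2 = (-0.4251, -0.9051)
∠(n_1, n_2) = 92.96°
δ = |180° − 92.96°| = 87.04°
87.04° > 2α = 61.93°  →  invalid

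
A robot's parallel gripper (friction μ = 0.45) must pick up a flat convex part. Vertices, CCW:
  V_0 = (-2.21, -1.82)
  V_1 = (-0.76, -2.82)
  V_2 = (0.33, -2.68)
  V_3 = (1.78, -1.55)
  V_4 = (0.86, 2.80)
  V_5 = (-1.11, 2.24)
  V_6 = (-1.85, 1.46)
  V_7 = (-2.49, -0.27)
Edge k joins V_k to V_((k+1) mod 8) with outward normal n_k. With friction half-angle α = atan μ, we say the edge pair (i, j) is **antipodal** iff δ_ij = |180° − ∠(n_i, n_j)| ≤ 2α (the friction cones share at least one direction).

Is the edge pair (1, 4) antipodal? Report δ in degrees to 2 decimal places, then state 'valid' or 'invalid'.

δ = 8.55°, valid

α = atan 0.45 = 24.23°;  2α = 48.46°
edge 1: e_1 = (+1.09, +0.14);  n_1 = (+0.1274, -0.9919)
edge 4: e_4 = (-1.97, -0.56);  n_4 = (-0.2734, +0.9619)
∠(n_1, n_4) = 171.45°
δ = |180° − 171.45°| = 8.55°
8.55° ≤ 2α = 48.46°  →  valid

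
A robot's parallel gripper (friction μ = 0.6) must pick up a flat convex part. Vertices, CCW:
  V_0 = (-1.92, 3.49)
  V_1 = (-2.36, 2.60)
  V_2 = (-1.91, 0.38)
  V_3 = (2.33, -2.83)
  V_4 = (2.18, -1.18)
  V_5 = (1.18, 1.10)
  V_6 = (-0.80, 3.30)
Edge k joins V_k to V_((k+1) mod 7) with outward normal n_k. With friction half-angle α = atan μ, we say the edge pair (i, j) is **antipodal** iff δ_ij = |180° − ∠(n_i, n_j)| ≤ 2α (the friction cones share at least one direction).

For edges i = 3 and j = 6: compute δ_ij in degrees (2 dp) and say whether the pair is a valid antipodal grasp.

α = atan 0.6 = 30.96°;  2α = 61.93°
edge 3: e_3 = (-0.15, +1.65);  n_3 = (+0.9959, +0.0905)
edge 6: e_6 = (-1.12, +0.19);  n_6 = (+0.1673, +0.9859)
∠(n_3, n_6) = 75.18°
δ = |180° − 75.18°| = 104.82°
104.82° > 2α = 61.93°  →  invalid

δ = 104.82°, invalid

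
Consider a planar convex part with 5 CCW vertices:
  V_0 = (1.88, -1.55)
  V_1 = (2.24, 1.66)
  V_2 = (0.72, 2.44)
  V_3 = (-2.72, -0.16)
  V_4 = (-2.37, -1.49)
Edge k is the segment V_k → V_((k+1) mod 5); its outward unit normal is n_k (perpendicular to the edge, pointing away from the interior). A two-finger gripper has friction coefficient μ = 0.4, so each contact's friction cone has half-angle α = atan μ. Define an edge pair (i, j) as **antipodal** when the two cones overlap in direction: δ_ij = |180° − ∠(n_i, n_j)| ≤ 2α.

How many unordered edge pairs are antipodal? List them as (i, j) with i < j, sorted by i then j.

count = 3; pairs: (0,3), (1,4), (2,4)

α = atan 0.4 = 21.80°;  2α = 43.60°
n_0 = (+0.9938, -0.1115)
n_1 = (+0.4566, +0.8897)
n_2 = (-0.6030, +0.7978)
n_3 = (-0.9671, -0.2545)
n_4 = (-0.0141, -0.9999)
  (0,1): δ = 110.77°  ·
  (0,2): δ = 46.52°  ·
  (0,3): δ = 21.14°  ✓
  (0,4): δ = 95.59°  ·
  (1,2): δ = 115.75°  ·
  (1,3): δ = 48.09°  ·
  (1,4): δ = 26.36°  ✓
  (2,3): δ = 112.34°  ·
  (2,4): δ = 37.89°  ✓
  (3,4): δ = 105.55°  ·
antipodal pairs: 3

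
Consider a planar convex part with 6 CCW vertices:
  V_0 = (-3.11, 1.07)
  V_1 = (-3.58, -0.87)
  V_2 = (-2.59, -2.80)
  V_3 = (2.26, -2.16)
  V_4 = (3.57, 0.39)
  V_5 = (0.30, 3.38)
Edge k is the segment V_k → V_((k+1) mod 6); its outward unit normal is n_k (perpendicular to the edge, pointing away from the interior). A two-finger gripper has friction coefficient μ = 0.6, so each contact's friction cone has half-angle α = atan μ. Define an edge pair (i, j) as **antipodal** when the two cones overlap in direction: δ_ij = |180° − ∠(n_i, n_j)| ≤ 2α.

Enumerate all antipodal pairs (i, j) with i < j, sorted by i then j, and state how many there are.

count = 7; pairs: (0,3), (0,4), (1,3), (1,4), (2,4), (2,5), (3,5)

α = atan 0.6 = 30.96°;  2α = 61.93°
n_0 = (-0.9719, +0.2355)
n_1 = (-0.8898, -0.4564)
n_2 = (+0.1308, -0.9914)
n_3 = (+0.8895, -0.4570)
n_4 = (+0.6748, +0.7380)
n_5 = (-0.5608, +0.8279)
  (0,1): δ = 139.23°  ·
  (0,2): δ = 68.86°  ·
  (0,3): δ = 13.57°  ✓
  (0,4): δ = 61.18°  ✓
  (0,5): δ = 137.73°  ·
  (1,2): δ = 109.64°  ·
  (1,3): δ = 54.35°  ✓
  (1,4): δ = 20.41°  ✓
  (1,5): δ = 96.96°  ·
  (2,3): δ = 124.71°  ·
  (2,4): δ = 49.96°  ✓
  (2,5): δ = 26.60°  ✓
  (3,4): δ = 105.25°  ·
  (3,5): δ = 28.69°  ✓
  (4,5): δ = 103.45°  ·
antipodal pairs: 7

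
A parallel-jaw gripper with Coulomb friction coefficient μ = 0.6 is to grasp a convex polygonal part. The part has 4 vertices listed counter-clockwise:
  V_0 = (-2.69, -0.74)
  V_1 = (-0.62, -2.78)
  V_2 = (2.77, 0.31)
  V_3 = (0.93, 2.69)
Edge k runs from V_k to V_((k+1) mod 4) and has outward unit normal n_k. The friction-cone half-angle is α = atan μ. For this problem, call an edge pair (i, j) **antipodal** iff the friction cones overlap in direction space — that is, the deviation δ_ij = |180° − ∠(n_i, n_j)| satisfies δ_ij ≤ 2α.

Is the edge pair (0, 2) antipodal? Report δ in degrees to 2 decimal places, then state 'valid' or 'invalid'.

δ = 7.71°, valid

α = atan 0.6 = 30.96°;  2α = 61.93°
edge 0: e_0 = (+2.07, -2.04);  n_0 = (-0.7019, -0.7122)
edge 2: e_2 = (-1.84, +2.38);  n_2 = (+0.7911, +0.6116)
∠(n_0, n_2) = 172.29°
δ = |180° − 172.29°| = 7.71°
7.71° ≤ 2α = 61.93°  →  valid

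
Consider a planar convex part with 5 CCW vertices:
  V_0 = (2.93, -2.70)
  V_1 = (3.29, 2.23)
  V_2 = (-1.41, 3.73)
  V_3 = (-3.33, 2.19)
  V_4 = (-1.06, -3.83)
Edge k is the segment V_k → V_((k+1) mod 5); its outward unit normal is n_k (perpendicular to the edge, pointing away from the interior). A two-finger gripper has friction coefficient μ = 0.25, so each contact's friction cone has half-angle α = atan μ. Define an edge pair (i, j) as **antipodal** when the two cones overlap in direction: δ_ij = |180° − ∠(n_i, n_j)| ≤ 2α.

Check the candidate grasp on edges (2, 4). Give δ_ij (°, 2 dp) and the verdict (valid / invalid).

α = atan 0.25 = 14.04°;  2α = 28.07°
edge 2: e_2 = (-1.92, -1.54);  n_2 = (-0.6257, +0.7801)
edge 4: e_4 = (+3.99, +1.13);  n_4 = (+0.2725, -0.9622)
∠(n_2, n_4) = 157.08°
δ = |180° − 157.08°| = 22.92°
22.92° ≤ 2α = 28.07°  →  valid

δ = 22.92°, valid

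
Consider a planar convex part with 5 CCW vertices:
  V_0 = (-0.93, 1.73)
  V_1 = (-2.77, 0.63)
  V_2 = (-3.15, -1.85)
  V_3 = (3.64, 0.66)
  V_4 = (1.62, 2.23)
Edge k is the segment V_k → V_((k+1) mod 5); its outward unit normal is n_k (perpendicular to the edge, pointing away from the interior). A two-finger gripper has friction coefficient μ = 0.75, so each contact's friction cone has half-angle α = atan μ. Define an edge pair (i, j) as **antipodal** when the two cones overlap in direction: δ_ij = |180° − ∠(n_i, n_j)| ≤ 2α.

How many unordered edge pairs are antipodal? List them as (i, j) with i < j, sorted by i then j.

count = 5; pairs: (0,2), (1,2), (1,3), (2,3), (2,4)

α = atan 0.75 = 36.87°;  2α = 73.74°
n_0 = (-0.5131, +0.8583)
n_1 = (-0.9885, +0.1515)
n_2 = (+0.3467, -0.9380)
n_3 = (+0.6137, +0.7896)
n_4 = (-0.1924, +0.9813)
  (0,1): δ = 129.58°  ·
  (0,2): δ = 10.58°  ✓
  (0,3): δ = 111.27°  ·
  (0,4): δ = 160.22°  ·
  (1,2): δ = 61.00°  ✓
  (1,3): δ = 60.86°  ✓
  (1,4): δ = 109.81°  ·
  (2,3): δ = 58.14°  ✓
  (2,4): δ = 9.19°  ✓
  (3,4): δ = 131.05°  ·
antipodal pairs: 5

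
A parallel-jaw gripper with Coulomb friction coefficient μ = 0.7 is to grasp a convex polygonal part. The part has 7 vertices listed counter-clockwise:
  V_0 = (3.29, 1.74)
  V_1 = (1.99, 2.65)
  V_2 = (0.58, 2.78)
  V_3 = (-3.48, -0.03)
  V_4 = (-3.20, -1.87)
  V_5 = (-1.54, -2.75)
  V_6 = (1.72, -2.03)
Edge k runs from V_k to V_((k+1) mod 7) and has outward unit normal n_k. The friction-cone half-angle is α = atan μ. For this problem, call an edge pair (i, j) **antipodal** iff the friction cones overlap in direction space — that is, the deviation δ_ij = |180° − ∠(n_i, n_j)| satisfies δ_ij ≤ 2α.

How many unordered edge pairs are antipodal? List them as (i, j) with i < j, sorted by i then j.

count = 9; pairs: (0,3), (0,4), (0,5), (1,4), (1,5), (2,4), (2,5), (2,6), (3,6)

α = atan 0.7 = 34.99°;  2α = 69.98°
n_0 = (+0.5735, +0.8192)
n_1 = (+0.0918, +0.9958)
n_2 = (-0.5691, +0.8223)
n_3 = (-0.9886, -0.1504)
n_4 = (-0.4684, -0.8835)
n_5 = (+0.2157, -0.9765)
n_6 = (+0.9231, -0.3844)
  (0,1): δ = 150.28°  ·
  (0,2): δ = 110.32°  ·
  (0,3): δ = 46.36°  ✓
  (0,4): δ = 7.06°  ✓
  (0,5): δ = 47.45°  ✓
  (0,6): δ = 102.38°  ·
  (1,2): δ = 140.04°  ·
  (1,3): δ = 76.08°  ·
  (1,4): δ = 22.66°  ✓
  (1,5): δ = 17.72°  ✓
  (1,6): δ = 72.66°  ·
  (2,3): δ = 116.04°  ·
  (2,4): δ = 62.62°  ✓
  (2,5): δ = 22.23°  ✓
  (2,6): δ = 32.70°  ✓
  (3,4): δ = 126.58°  ·
  (3,5): δ = 86.20°  ·
  (3,6): δ = 31.26°  ✓
  (4,5): δ = 139.62°  ·
  (4,6): δ = 84.68°  ·
  (5,6): δ = 125.06°  ·
antipodal pairs: 9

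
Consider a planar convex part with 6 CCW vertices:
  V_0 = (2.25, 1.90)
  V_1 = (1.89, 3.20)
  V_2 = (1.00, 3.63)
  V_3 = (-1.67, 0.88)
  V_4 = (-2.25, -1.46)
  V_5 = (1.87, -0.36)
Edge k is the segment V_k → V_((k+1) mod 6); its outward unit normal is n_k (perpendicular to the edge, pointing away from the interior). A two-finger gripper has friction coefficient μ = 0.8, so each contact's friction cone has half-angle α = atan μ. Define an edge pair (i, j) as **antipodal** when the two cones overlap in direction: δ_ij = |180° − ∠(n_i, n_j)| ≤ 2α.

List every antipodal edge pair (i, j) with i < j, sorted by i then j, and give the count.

count = 7; pairs: (0,2), (0,3), (1,4), (2,4), (2,5), (3,4), (3,5)

α = atan 0.8 = 38.66°;  2α = 77.32°
n_0 = (+0.9637, +0.2669)
n_1 = (+0.4350, +0.9004)
n_2 = (-0.7175, +0.6966)
n_3 = (-0.9706, +0.2406)
n_4 = (+0.2580, -0.9662)
n_5 = (+0.9862, -0.1658)
  (0,1): δ = 131.27°  ·
  (0,2): δ = 59.63°  ✓
  (0,3): δ = 29.40°  ✓
  (0,4): δ = 89.47°  ·
  (0,5): δ = 154.98°  ·
  (1,2): δ = 108.37°  ·
  (1,3): δ = 78.13°  ·
  (1,4): δ = 40.74°  ✓
  (1,5): δ = 106.24°  ·
  (2,3): δ = 149.77°  ·
  (2,4): δ = 30.90°  ✓
  (2,5): δ = 34.61°  ✓
  (3,4): δ = 61.13°  ✓
  (3,5): δ = 4.38°  ✓
  (4,5): δ = 114.49°  ·
antipodal pairs: 7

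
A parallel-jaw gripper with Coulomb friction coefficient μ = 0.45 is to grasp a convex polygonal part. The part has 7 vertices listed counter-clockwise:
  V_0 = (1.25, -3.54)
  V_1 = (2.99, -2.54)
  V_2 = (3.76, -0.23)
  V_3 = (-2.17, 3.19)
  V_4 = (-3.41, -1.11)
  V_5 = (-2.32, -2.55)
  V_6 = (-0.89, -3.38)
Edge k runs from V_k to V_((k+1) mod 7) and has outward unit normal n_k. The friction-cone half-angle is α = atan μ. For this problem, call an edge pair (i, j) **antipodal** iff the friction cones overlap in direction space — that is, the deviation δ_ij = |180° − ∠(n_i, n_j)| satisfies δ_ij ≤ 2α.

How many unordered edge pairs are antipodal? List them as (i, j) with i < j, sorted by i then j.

count = 5; pairs: (0,3), (1,3), (2,4), (2,5), (2,6)

α = atan 0.45 = 24.23°;  2α = 48.46°
n_0 = (+0.4983, -0.8670)
n_1 = (+0.9487, -0.3162)
n_2 = (+0.4996, +0.8663)
n_3 = (-0.9608, +0.2771)
n_4 = (-0.7973, -0.6035)
n_5 = (-0.5020, -0.8649)
n_6 = (-0.0746, -0.9972)
  (0,1): δ = 138.32°  ·
  (0,2): δ = 59.86°  ·
  (0,3): δ = 44.03°  ✓
  (0,4): δ = 97.24°  ·
  (0,5): δ = 119.98°  ·
  (0,6): δ = 145.84°  ·
  (1,2): δ = 101.54°  ·
  (1,3): δ = 2.35°  ✓
  (1,4): δ = 55.56°  ·
  (1,5): δ = 78.30°  ·
  (1,6): δ = 104.16°  ·
  (2,3): δ = 76.11°  ·
  (2,4): δ = 22.90°  ✓
  (2,5): δ = 0.16°  ✓
  (2,6): δ = 25.70°  ✓
  (3,4): δ = 126.79°  ·
  (3,5): δ = 104.05°  ·
  (3,6): δ = 78.19°  ·
  (4,5): δ = 157.26°  ·
  (4,6): δ = 131.40°  ·
  (5,6): δ = 154.14°  ·
antipodal pairs: 5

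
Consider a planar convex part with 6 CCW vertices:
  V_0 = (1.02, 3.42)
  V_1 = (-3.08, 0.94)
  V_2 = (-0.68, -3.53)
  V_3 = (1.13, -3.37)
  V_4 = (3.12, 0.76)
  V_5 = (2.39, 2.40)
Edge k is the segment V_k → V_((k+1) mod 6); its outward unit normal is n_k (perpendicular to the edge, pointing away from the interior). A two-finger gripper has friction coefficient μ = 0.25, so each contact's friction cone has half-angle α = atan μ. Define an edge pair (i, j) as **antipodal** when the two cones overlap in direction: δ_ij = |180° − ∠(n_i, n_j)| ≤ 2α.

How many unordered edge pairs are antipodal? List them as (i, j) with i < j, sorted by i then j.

α = atan 0.25 = 14.04°;  2α = 28.07°
n_0 = (-0.5176, +0.8556)
n_1 = (-0.8810, -0.4730)
n_2 = (+0.0881, -0.9961)
n_3 = (+0.9009, -0.4341)
n_4 = (+0.9136, +0.4067)
n_5 = (+0.5972, +0.8021)
  (0,1): δ = 92.94°  ·
  (0,2): δ = 26.12°  ✓
  (0,3): δ = 33.10°  ·
  (0,4): δ = 82.83°  ·
  (0,5): δ = 112.16°  ·
  (1,2): δ = 113.18°  ·
  (1,3): δ = 53.96°  ·
  (1,4): δ = 4.24°  ✓
  (1,5): δ = 25.10°  ✓
  (2,3): δ = 120.78°  ·
  (2,4): δ = 71.06°  ·
  (2,5): δ = 41.72°  ·
  (3,4): δ = 130.28°  ·
  (3,5): δ = 100.94°  ·
  (4,5): δ = 150.66°  ·
antipodal pairs: 3

count = 3; pairs: (0,2), (1,4), (1,5)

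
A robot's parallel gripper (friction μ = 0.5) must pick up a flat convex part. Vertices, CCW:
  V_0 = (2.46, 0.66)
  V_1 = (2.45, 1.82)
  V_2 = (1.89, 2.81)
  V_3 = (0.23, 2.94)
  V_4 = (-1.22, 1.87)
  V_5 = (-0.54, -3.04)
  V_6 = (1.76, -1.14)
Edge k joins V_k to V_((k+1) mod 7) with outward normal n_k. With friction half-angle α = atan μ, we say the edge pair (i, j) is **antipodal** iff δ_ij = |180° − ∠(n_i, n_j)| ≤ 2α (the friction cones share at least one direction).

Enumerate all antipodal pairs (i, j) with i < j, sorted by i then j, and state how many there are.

α = atan 0.5 = 26.57°;  2α = 53.13°
n_0 = (+1.0000, +0.0086)
n_1 = (+0.8704, +0.4923)
n_2 = (+0.0781, +0.9969)
n_3 = (-0.5938, +0.8046)
n_4 = (-0.9905, -0.1372)
n_5 = (+0.6369, -0.7710)
n_6 = (+0.9320, -0.3624)
  (0,1): δ = 151.00°  ·
  (0,2): δ = 94.97°  ·
  (0,3): δ = 54.07°  ·
  (0,4): δ = 7.39°  ✓
  (0,5): δ = 129.07°  ·
  (0,6): δ = 158.26°  ·
  (1,2): δ = 123.97°  ·
  (1,3): δ = 83.07°  ·
  (1,4): δ = 21.61°  ✓
  (1,5): δ = 100.06°  ·
  (1,6): δ = 129.25°  ·
  (2,3): δ = 139.10°  ·
  (2,4): δ = 77.64°  ·
  (2,5): δ = 44.04°  ✓
  (2,6): δ = 73.23°  ·
  (3,4): δ = 118.54°  ·
  (3,5): δ = 3.13°  ✓
  (3,6): δ = 32.32°  ✓
  (4,5): δ = 58.33°  ·
  (4,6): δ = 29.14°  ✓
  (5,6): δ = 150.81°  ·
antipodal pairs: 6

count = 6; pairs: (0,4), (1,4), (2,5), (3,5), (3,6), (4,6)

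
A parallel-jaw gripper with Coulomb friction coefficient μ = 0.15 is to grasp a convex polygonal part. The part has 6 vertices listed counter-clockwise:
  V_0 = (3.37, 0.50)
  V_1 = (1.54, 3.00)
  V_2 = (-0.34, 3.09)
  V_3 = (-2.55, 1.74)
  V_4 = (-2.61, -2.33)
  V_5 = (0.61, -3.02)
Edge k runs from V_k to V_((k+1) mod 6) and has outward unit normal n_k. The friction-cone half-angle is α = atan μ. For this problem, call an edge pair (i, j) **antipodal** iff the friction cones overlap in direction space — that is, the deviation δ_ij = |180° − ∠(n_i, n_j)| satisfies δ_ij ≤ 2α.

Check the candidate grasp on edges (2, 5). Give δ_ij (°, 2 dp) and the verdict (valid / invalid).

α = atan 0.15 = 8.53°;  2α = 17.06°
edge 2: e_2 = (-2.21, -1.35);  n_2 = (-0.5213, +0.8534)
edge 5: e_5 = (+2.76, +3.52);  n_5 = (+0.7869, -0.6170)
∠(n_2, n_5) = 159.52°
δ = |180° − 159.52°| = 20.48°
20.48° > 2α = 17.06°  →  invalid

δ = 20.48°, invalid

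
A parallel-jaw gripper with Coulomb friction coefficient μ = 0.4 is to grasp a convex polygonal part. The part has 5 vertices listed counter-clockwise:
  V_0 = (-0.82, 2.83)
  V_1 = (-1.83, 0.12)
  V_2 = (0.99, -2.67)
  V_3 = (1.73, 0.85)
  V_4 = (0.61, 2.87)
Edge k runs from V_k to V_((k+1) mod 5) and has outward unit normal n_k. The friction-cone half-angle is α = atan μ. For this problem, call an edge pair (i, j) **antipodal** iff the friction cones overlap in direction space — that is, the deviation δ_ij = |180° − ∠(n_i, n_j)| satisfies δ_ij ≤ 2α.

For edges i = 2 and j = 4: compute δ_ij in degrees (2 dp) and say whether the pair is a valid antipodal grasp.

α = atan 0.4 = 21.80°;  2α = 43.60°
edge 2: e_2 = (+0.74, +3.52);  n_2 = (+0.9786, -0.2057)
edge 4: e_4 = (-1.43, -0.04);  n_4 = (-0.0280, +0.9996)
∠(n_2, n_4) = 103.47°
δ = |180° − 103.47°| = 76.53°
76.53° > 2α = 43.60°  →  invalid

δ = 76.53°, invalid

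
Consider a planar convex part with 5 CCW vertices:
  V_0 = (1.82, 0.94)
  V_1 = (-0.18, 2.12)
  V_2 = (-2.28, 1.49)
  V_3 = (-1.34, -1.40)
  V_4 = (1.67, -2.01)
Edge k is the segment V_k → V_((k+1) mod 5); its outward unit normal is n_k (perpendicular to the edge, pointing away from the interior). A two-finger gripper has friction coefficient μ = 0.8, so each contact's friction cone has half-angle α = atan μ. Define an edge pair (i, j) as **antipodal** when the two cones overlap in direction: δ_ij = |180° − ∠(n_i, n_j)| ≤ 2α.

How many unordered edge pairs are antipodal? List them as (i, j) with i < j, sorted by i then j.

count = 5; pairs: (0,2), (0,3), (1,3), (1,4), (2,4)

α = atan 0.8 = 38.66°;  2α = 77.32°
n_0 = (+0.5081, +0.8613)
n_1 = (-0.2873, +0.9578)
n_2 = (-0.9510, -0.3093)
n_3 = (-0.1986, -0.9801)
n_4 = (+0.9987, -0.0508)
  (0,1): δ = 132.76°  ·
  (0,2): δ = 41.44°  ✓
  (0,3): δ = 19.08°  ✓
  (0,4): δ = 117.63°  ·
  (1,2): δ = 88.68°  ·
  (1,3): δ = 28.16°  ✓
  (1,4): δ = 70.39°  ✓
  (2,3): δ = 119.47°  ·
  (2,4): δ = 20.93°  ✓
  (3,4): δ = 81.45°  ·
antipodal pairs: 5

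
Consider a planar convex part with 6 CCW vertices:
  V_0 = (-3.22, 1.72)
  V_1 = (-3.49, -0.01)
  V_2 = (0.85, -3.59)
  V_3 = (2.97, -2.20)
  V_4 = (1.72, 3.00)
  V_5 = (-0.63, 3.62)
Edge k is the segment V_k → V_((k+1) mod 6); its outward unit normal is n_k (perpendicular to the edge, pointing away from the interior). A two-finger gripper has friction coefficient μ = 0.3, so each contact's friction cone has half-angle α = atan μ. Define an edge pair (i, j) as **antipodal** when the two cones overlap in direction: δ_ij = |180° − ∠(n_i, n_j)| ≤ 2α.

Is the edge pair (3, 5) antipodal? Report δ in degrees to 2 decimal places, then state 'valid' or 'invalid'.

α = atan 0.3 = 16.70°;  2α = 33.40°
edge 3: e_3 = (-1.25, +5.20);  n_3 = (+0.9723, +0.2337)
edge 5: e_5 = (-2.59, -1.90);  n_5 = (-0.5915, +0.8063)
∠(n_3, n_5) = 112.75°
δ = |180° − 112.75°| = 67.25°
67.25° > 2α = 33.40°  →  invalid

δ = 67.25°, invalid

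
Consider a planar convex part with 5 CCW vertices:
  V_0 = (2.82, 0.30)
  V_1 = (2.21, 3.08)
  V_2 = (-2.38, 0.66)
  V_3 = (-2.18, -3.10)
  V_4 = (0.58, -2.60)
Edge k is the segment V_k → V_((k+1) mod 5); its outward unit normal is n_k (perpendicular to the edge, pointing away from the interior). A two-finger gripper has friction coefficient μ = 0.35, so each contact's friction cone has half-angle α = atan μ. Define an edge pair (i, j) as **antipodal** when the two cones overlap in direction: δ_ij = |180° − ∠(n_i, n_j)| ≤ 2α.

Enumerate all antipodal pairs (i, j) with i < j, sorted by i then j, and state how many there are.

count = 3; pairs: (0,2), (1,3), (1,4)

α = atan 0.35 = 19.29°;  2α = 38.58°
n_0 = (+0.9768, +0.2143)
n_1 = (-0.4664, +0.8846)
n_2 = (-0.9986, -0.0531)
n_3 = (+0.1783, -0.9840)
n_4 = (+0.7914, -0.6113)
  (0,1): δ = 74.58°  ·
  (0,2): δ = 9.33°  ✓
  (0,3): δ = 87.89°  ·
  (0,4): δ = 129.94°  ·
  (1,2): δ = 114.75°  ·
  (1,3): δ = 17.53°  ✓
  (1,4): δ = 24.52°  ✓
  (2,3): δ = 82.78°  ·
  (2,4): δ = 40.73°  ·
  (3,4): δ = 137.95°  ·
antipodal pairs: 3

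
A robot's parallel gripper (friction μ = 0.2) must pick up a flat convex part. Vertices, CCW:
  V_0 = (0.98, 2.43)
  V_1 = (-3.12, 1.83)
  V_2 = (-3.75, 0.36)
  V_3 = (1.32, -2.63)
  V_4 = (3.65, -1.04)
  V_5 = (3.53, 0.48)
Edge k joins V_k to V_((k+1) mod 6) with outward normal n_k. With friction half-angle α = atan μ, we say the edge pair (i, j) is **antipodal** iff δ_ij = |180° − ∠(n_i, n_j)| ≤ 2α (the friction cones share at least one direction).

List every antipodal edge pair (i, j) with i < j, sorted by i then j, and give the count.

α = atan 0.2 = 11.31°;  2α = 22.62°
n_0 = (-0.1448, +0.9895)
n_1 = (-0.9191, +0.3939)
n_2 = (-0.5080, -0.8614)
n_3 = (+0.5637, -0.8260)
n_4 = (+0.9969, +0.0787)
n_5 = (+0.6075, +0.7944)
  (0,1): δ = 121.52°  ·
  (0,2): δ = 38.86°  ·
  (0,3): δ = 25.98°  ·
  (0,4): δ = 86.19°  ·
  (0,5): δ = 134.27°  ·
  (1,2): δ = 97.33°  ·
  (1,3): δ = 32.49°  ·
  (1,4): δ = 27.71°  ·
  (1,5): δ = 75.79°  ·
  (2,3): δ = 115.16°  ·
  (2,4): δ = 54.96°  ·
  (2,5): δ = 6.88°  ✓
  (3,4): δ = 119.80°  ·
  (3,5): δ = 71.72°  ·
  (4,5): δ = 131.92°  ·
antipodal pairs: 1

count = 1; pairs: (2,5)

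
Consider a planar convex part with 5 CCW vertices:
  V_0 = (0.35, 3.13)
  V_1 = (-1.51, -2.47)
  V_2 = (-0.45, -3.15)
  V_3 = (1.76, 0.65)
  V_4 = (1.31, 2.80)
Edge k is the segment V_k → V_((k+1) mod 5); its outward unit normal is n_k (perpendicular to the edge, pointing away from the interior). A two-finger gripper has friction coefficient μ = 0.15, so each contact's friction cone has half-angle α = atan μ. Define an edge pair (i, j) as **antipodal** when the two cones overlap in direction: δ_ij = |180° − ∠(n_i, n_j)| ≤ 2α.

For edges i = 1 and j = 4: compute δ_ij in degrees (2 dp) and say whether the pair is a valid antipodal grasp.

δ = 13.71°, valid

α = atan 0.15 = 8.53°;  2α = 17.06°
edge 1: e_1 = (+1.06, -0.68);  n_1 = (-0.5400, -0.8417)
edge 4: e_4 = (-0.96, +0.33);  n_4 = (+0.3251, +0.9457)
∠(n_1, n_4) = 166.29°
δ = |180° − 166.29°| = 13.71°
13.71° ≤ 2α = 17.06°  →  valid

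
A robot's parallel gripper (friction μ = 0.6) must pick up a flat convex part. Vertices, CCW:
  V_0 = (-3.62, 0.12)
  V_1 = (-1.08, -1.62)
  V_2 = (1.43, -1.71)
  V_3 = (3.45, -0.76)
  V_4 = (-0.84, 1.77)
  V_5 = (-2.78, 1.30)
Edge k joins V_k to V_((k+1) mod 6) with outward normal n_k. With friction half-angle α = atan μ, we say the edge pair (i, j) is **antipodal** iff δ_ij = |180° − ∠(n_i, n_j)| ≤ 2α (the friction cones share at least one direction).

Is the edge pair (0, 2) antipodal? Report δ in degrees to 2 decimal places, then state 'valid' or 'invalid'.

α = atan 0.6 = 30.96°;  2α = 61.93°
edge 0: e_0 = (+2.54, -1.74);  n_0 = (-0.5651, -0.8250)
edge 2: e_2 = (+2.02, +0.95);  n_2 = (+0.4256, -0.9049)
∠(n_0, n_2) = 59.60°
δ = |180° − 59.60°| = 120.40°
120.40° > 2α = 61.93°  →  invalid

δ = 120.40°, invalid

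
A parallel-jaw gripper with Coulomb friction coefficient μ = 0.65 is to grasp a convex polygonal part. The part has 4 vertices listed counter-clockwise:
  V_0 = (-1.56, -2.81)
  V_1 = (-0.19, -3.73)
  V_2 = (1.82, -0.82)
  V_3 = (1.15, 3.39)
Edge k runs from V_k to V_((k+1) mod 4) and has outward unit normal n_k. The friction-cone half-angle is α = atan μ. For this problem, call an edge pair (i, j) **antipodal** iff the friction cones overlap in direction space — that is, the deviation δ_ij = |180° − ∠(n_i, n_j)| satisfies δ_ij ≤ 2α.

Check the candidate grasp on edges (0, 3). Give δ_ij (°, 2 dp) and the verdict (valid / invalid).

α = atan 0.65 = 33.02°;  2α = 66.05°
edge 0: e_0 = (+1.37, -0.92);  n_0 = (-0.5575, -0.8302)
edge 3: e_3 = (-2.71, -6.20);  n_3 = (-0.9163, +0.4005)
∠(n_0, n_3) = 79.73°
δ = |180° − 79.73°| = 100.27°
100.27° > 2α = 66.05°  →  invalid

δ = 100.27°, invalid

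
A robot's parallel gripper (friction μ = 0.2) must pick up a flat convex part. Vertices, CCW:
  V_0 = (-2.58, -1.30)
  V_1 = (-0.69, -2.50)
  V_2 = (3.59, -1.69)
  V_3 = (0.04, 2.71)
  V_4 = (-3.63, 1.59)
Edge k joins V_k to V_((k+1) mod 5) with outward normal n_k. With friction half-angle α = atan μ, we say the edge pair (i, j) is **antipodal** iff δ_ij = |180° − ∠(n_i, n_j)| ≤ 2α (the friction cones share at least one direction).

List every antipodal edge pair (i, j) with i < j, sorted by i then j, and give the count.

count = 3; pairs: (0,2), (1,3), (2,4)

α = atan 0.2 = 11.31°;  2α = 22.62°
n_0 = (-0.5360, -0.8442)
n_1 = (+0.1860, -0.9826)
n_2 = (+0.7783, +0.6279)
n_3 = (-0.2919, +0.9565)
n_4 = (-0.9399, -0.3415)
  (0,1): δ = 136.87°  ·
  (0,2): δ = 18.69°  ✓
  (0,3): δ = 49.38°  ·
  (0,4): δ = 142.38°  ·
  (1,2): δ = 61.82°  ·
  (1,3): δ = 6.25°  ✓
  (1,4): δ = 99.25°  ·
  (2,3): δ = 111.93°  ·
  (2,4): δ = 18.93°  ✓
  (3,4): δ = 87.00°  ·
antipodal pairs: 3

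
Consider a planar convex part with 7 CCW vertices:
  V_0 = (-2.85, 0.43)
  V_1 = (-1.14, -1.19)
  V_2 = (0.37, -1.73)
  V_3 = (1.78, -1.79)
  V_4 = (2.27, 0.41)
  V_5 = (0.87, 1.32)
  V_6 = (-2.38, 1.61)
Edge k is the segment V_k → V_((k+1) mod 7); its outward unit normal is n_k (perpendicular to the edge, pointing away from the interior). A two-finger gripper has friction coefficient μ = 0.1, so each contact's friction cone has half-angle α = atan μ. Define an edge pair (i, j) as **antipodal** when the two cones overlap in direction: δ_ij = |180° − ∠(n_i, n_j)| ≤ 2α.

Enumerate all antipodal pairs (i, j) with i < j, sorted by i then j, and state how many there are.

count = 3; pairs: (0,4), (2,5), (3,6)

α = atan 0.1 = 5.71°;  2α = 11.42°
n_0 = (-0.6877, -0.7260)
n_1 = (-0.3367, -0.9416)
n_2 = (-0.0425, -0.9991)
n_3 = (+0.9761, -0.2174)
n_4 = (+0.5450, +0.8384)
n_5 = (+0.0889, +0.9960)
n_6 = (-0.9290, +0.3700)
  (0,1): δ = 156.23°  ·
  (0,2): δ = 138.98°  ·
  (0,3): δ = 59.10°  ·
  (0,4): δ = 10.43°  ✓
  (0,5): δ = 38.35°  ·
  (0,6): δ = 111.73°  ·
  (1,2): δ = 162.76°  ·
  (1,3): δ = 82.88°  ·
  (1,4): δ = 13.35°  ·
  (1,5): δ = 14.58°  ·
  (1,6): δ = 87.96°  ·
  (2,3): δ = 100.12°  ·
  (2,4): δ = 30.59°  ·
  (2,5): δ = 2.66°  ✓
  (2,6): δ = 70.72°  ·
  (3,4): δ = 110.47°  ·
  (3,5): δ = 82.54°  ·
  (3,6): δ = 9.16°  ✓
  (4,5): δ = 152.08°  ·
  (4,6): δ = 78.69°  ·
  (5,6): δ = 106.62°  ·
antipodal pairs: 3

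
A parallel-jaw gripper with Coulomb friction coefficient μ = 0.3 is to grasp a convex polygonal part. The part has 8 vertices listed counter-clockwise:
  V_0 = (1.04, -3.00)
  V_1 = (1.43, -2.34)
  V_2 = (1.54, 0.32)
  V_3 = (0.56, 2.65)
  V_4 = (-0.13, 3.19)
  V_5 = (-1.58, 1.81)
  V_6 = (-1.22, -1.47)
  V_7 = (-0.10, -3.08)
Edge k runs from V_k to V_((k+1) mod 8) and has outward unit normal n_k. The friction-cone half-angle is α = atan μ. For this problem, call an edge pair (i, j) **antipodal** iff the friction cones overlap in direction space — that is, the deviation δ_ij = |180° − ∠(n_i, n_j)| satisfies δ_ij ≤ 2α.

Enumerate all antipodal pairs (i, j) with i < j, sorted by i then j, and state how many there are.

count = 5; pairs: (0,4), (1,5), (2,5), (2,6), (3,6)

α = atan 0.3 = 16.70°;  2α = 33.40°
n_0 = (+0.8609, -0.5087)
n_1 = (+0.9991, -0.0413)
n_2 = (+0.9218, +0.3877)
n_3 = (+0.6163, +0.7875)
n_4 = (-0.6894, +0.7244)
n_5 = (-0.9940, -0.1091)
n_6 = (-0.8209, -0.5711)
n_7 = (+0.0700, -0.9975)
  (0,1): δ = 151.79°  ·
  (0,2): δ = 126.61°  ·
  (0,3): δ = 97.47°  ·
  (0,4): δ = 15.84°  ✓
  (0,5): δ = 36.84°  ·
  (0,6): δ = 65.40°  ·
  (0,7): δ = 124.59°  ·
  (1,2): δ = 154.82°  ·
  (1,3): δ = 125.68°  ·
  (1,4): δ = 44.05°  ·
  (1,5): δ = 8.63°  ✓
  (1,6): δ = 37.19°  ·
  (1,7): δ = 96.38°  ·
  (2,3): δ = 150.86°  ·
  (2,4): δ = 69.23°  ·
  (2,5): δ = 16.55°  ✓
  (2,6): δ = 12.01°  ✓
  (2,7): δ = 71.20°  ·
  (3,4): δ = 98.37°  ·
  (3,5): δ = 45.69°  ·
  (3,6): δ = 17.13°  ✓
  (3,7): δ = 42.06°  ·
  (4,5): δ = 127.32°  ·
  (4,6): δ = 98.76°  ·
  (4,7): δ = 39.57°  ·
  (5,6): δ = 151.44°  ·
  (5,7): δ = 92.25°  ·
  (6,7): δ = 120.81°  ·
antipodal pairs: 5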